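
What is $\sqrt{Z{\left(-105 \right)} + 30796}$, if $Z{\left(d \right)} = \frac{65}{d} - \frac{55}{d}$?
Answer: $\frac{\sqrt{13580994}}{21} \approx 175.49$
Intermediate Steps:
$Z{\left(d \right)} = \frac{10}{d}$
$\sqrt{Z{\left(-105 \right)} + 30796} = \sqrt{\frac{10}{-105} + 30796} = \sqrt{10 \left(- \frac{1}{105}\right) + 30796} = \sqrt{- \frac{2}{21} + 30796} = \sqrt{\frac{646714}{21}} = \frac{\sqrt{13580994}}{21}$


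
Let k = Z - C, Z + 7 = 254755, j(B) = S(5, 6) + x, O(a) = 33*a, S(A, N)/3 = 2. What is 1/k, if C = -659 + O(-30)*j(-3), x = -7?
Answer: 1/254417 ≈ 3.9306e-6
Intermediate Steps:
S(A, N) = 6 (S(A, N) = 3*2 = 6)
j(B) = -1 (j(B) = 6 - 7 = -1)
Z = 254748 (Z = -7 + 254755 = 254748)
C = 331 (C = -659 + (33*(-30))*(-1) = -659 - 990*(-1) = -659 + 990 = 331)
k = 254417 (k = 254748 - 1*331 = 254748 - 331 = 254417)
1/k = 1/254417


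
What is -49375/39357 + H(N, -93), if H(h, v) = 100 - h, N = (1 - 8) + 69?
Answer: 1446191/39357 ≈ 36.745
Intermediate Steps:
N = 62 (N = -7 + 69 = 62)
-49375/39357 + H(N, -93) = -49375/39357 + (100 - 1*62) = -49375*1/39357 + (100 - 62) = -49375/39357 + 38 = 1446191/39357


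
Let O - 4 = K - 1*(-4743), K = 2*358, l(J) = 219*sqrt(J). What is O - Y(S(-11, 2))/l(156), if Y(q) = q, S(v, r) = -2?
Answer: 5463 + sqrt(39)/8541 ≈ 5463.0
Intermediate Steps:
K = 716
O = 5463 (O = 4 + (716 - 1*(-4743)) = 4 + (716 + 4743) = 4 + 5459 = 5463)
O - Y(S(-11, 2))/l(156) = 5463 - (-2)/(219*sqrt(156)) = 5463 - (-2)/(219*(2*sqrt(39))) = 5463 - (-2)/(438*sqrt(39)) = 5463 - (-2)*sqrt(39)/17082 = 5463 - (-1)*sqrt(39)/8541 = 5463 + sqrt(39)/8541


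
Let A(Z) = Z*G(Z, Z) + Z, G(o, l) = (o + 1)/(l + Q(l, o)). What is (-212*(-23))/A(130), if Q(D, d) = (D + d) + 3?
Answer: 3657/130 ≈ 28.131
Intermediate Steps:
Q(D, d) = 3 + D + d
G(o, l) = (1 + o)/(3 + o + 2*l) (G(o, l) = (o + 1)/(l + (3 + l + o)) = (1 + o)/(3 + o + 2*l))
A(Z) = Z + Z*(1 + Z)/(3 + 3*Z) (A(Z) = Z*((1 + Z)/(3 + Z + 2*Z)) + Z = Z*((1 + Z)/(3 + 3*Z)) + Z = Z*(1 + Z)/(3 + 3*Z) + Z = Z + Z*(1 + Z)/(3 + 3*Z))
(-212*(-23))/A(130) = (-212*(-23))/(((4/3)*130)) = 4876/(520/3) = 4876*(3/520) = 3657/130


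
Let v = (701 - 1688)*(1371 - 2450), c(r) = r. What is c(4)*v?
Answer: 4259892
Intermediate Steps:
v = 1064973 (v = -987*(-1079) = 1064973)
c(4)*v = 4*1064973 = 4259892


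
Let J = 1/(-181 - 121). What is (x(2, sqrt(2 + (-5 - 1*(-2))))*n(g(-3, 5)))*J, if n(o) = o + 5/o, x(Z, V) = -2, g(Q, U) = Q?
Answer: -14/453 ≈ -0.030905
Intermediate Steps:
J = -1/302 (J = 1/(-302) = -1/302 ≈ -0.0033113)
(x(2, sqrt(2 + (-5 - 1*(-2))))*n(g(-3, 5)))*J = -2*(-3 + 5/(-3))*(-1/302) = -2*(-3 + 5*(-1/3))*(-1/302) = -2*(-3 - 5/3)*(-1/302) = -2*(-14/3)*(-1/302) = (28/3)*(-1/302) = -14/453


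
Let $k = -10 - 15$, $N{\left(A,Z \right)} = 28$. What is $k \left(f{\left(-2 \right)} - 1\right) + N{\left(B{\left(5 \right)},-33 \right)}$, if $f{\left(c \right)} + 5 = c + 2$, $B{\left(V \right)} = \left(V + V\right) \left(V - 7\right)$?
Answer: $178$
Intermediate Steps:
$B{\left(V \right)} = 2 V \left(-7 + V\right)$
$k = -25$ ($k = -10 - 15 = -25$)
$f{\left(c \right)} = -3 + c$ ($f{\left(c \right)} = -5 + \left(c + 2\right) = -5 + \left(2 + c\right) = -3 + c$)
$k \left(f{\left(-2 \right)} - 1\right) + N{\left(B{\left(5 \right)},-33 \right)} = - 25 \left(\left(-3 - 2\right) - 1\right) + 28 = - 25 \left(-5 - 1\right) + 28 = \left(-25\right) \left(-6\right) + 28 = 150 + 28 = 178$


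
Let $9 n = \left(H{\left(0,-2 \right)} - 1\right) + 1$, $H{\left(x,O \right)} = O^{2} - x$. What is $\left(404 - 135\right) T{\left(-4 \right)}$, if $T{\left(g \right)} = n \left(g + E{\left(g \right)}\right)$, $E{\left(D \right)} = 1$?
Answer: $- \frac{1076}{3} \approx -358.67$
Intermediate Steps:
$n = \frac{4}{9}$ ($n = \frac{\left(\left(\left(-2\right)^{2} - 0\right) - 1\right) + 1}{9} = \frac{\left(\left(4 + 0\right) - 1\right) + 1}{9} = \frac{\left(4 - 1\right) + 1}{9} = \frac{3 + 1}{9} = \frac{1}{9} \cdot 4 = \frac{4}{9} \approx 0.44444$)
$T{\left(g \right)} = \frac{4}{9} + \frac{4 g}{9}$ ($T{\left(g \right)} = \frac{4 \left(g + 1\right)}{9} = \frac{4 \left(1 + g\right)}{9} = \frac{4}{9} + \frac{4 g}{9}$)
$\left(404 - 135\right) T{\left(-4 \right)} = \left(404 - 135\right) \left(\frac{4}{9} + \frac{4}{9} \left(-4\right)\right) = \left(404 - 135\right) \left(\frac{4}{9} - \frac{16}{9}\right) = 269 \left(- \frac{4}{3}\right) = - \frac{1076}{3}$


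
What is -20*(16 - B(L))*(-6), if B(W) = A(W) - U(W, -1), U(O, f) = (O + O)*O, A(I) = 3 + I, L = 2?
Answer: 2280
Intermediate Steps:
U(O, f) = 2*O**2 (U(O, f) = (2*O)*O = 2*O**2)
B(W) = 3 + W - 2*W**2 (B(W) = (3 + W) - 2*W**2 = 3 + W - 2*W**2)
-20*(16 - B(L))*(-6) = -20*(16 - (3 + 2 - 2*2**2))*(-6) = -20*(16 - (3 + 2 - 2*4))*(-6) = -20*(16 - (3 + 2 - 8))*(-6) = -20*(16 - 1*(-3))*(-6) = -20*(16 + 3)*(-6) = -20*19*(-6) = -380*(-6) = 2280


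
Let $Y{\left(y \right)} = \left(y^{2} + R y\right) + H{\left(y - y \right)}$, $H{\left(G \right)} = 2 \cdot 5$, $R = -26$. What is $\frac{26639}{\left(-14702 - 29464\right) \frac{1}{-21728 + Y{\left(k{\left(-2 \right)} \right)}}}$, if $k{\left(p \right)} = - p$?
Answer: $\frac{17053661}{1299} \approx 13128.0$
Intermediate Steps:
$H{\left(G \right)} = 10$
$Y{\left(y \right)} = 10 + y^{2} - 26 y$ ($Y{\left(y \right)} = \left(y^{2} - 26 y\right) + 10 = 10 + y^{2} - 26 y$)
$\frac{26639}{\left(-14702 - 29464\right) \frac{1}{-21728 + Y{\left(k{\left(-2 \right)} \right)}}} = \frac{26639}{\left(-14702 - 29464\right) \frac{1}{-21728 + \left(10 + \left(\left(-1\right) \left(-2\right)\right)^{2} - 26 \left(\left(-1\right) \left(-2\right)\right)\right)}} = \frac{26639}{\left(-44166\right) \frac{1}{-21728 + \left(10 + 2^{2} - 52\right)}} = \frac{26639}{\left(-44166\right) \frac{1}{-21728 + \left(10 + 4 - 52\right)}} = \frac{26639}{\left(-44166\right) \frac{1}{-21728 - 38}} = \frac{26639}{\left(-44166\right) \frac{1}{-21766}} = \frac{26639}{\left(-44166\right) \left(- \frac{1}{21766}\right)} = \frac{26639}{\frac{22083}{10883}} = 26639 \cdot \frac{10883}{22083} = \frac{17053661}{1299}$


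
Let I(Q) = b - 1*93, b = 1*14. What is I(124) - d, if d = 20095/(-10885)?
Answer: -167964/2177 ≈ -77.154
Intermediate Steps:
b = 14
d = -4019/2177 (d = 20095*(-1/10885) = -4019/2177 ≈ -1.8461)
I(Q) = -79 (I(Q) = 14 - 1*93 = 14 - 93 = -79)
I(124) - d = -79 - 1*(-4019/2177) = -79 + 4019/2177 = -167964/2177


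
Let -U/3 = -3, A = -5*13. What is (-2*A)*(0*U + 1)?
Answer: 130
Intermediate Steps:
A = -65
U = 9 (U = -3*(-3) = 9)
(-2*A)*(0*U + 1) = (-2*(-65))*(0*9 + 1) = 130*(0 + 1) = 130*1 = 130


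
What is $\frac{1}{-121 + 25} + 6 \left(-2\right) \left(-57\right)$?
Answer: $\frac{65663}{96} \approx 683.99$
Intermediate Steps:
$\frac{1}{-121 + 25} + 6 \left(-2\right) \left(-57\right) = \frac{1}{-96} - -684 = - \frac{1}{96} + 684 = \frac{65663}{96}$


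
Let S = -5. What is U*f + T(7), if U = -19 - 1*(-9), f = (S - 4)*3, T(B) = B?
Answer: 277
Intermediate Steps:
f = -27 (f = (-5 - 4)*3 = -9*3 = -27)
U = -10 (U = -19 + 9 = -10)
U*f + T(7) = -10*(-27) + 7 = 270 + 7 = 277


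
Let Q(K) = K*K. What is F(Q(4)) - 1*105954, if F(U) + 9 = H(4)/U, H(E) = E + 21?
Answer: -1695383/16 ≈ -1.0596e+5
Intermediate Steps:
H(E) = 21 + E
Q(K) = K²
F(U) = -9 + 25/U (F(U) = -9 + (21 + 4)/U = -9 + 25/U)
F(Q(4)) - 1*105954 = (-9 + 25/(4²)) - 1*105954 = (-9 + 25/16) - 105954 = -119/16 - 105954 = -1695383/16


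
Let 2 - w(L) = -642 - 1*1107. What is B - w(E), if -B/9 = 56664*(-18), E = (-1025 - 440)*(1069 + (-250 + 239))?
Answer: 9177817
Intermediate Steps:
E = -1549970 (E = -1465*(1069 - 11) = -1465*1058 = -1549970)
w(L) = 1751 (w(L) = 2 - (-642 - 1*1107) = 2 - (-642 - 1107) = 2 - 1*(-1749) = 2 + 1749 = 1751)
B = 9179568 (B = -509976*(-18) = -9*(-1019952) = 9179568)
B - w(E) = 9179568 - 1*1751 = 9179568 - 1751 = 9177817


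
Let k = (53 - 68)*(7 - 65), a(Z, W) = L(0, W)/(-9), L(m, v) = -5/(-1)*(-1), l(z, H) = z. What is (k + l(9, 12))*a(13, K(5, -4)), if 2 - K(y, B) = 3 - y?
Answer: 1465/3 ≈ 488.33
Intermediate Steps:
L(m, v) = -5 (L(m, v) = -5*(-1)*(-1) = 5*(-1) = -5)
K(y, B) = -1 + y (K(y, B) = 2 - (3 - y) = 2 + (-3 + y) = -1 + y)
a(Z, W) = 5/9 (a(Z, W) = -5/(-9) = -5*(-1/9) = 5/9)
k = 870 (k = -15*(-58) = 870)
(k + l(9, 12))*a(13, K(5, -4)) = (870 + 9)*(5/9) = 879*(5/9) = 1465/3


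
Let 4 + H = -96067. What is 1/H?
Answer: -1/96071 ≈ -1.0409e-5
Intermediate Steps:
H = -96071 (H = -4 - 96067 = -96071)
1/H = 1/(-96071) = -1/96071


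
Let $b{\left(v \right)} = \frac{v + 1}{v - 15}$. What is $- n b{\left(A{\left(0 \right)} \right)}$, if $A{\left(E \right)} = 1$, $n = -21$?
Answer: $-3$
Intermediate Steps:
$b{\left(v \right)} = \frac{1 + v}{-15 + v}$
$- n b{\left(A{\left(0 \right)} \right)} = - \left(-21\right) \frac{1 + 1}{-15 + 1} = - \left(-21\right) \frac{1}{-14} \cdot 2 = - \left(-21\right) \left(\left(- \frac{1}{14}\right) 2\right) = - \frac{\left(-21\right) \left(-1\right)}{7} = \left(-1\right) 3 = -3$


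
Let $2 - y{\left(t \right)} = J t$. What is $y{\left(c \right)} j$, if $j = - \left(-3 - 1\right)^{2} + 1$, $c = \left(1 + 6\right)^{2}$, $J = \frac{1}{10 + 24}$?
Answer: $- \frac{285}{34} \approx -8.3824$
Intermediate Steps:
$J = \frac{1}{34} \approx 0.029412$
$c = 49$ ($c = 7^{2} = 49$)
$y{\left(t \right)} = 2 - \frac{t}{34}$
$j = -15$ ($j = - \left(-4\right)^{2} + 1 = \left(-1\right) 16 + 1 = -16 + 1 = -15$)
$y{\left(c \right)} j = \left(2 - \frac{49}{34}\right) \left(-15\right) = \frac{19}{34} \left(-15\right) = - \frac{285}{34}$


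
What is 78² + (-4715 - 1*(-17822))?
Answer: 19191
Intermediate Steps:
78² + (-4715 - 1*(-17822)) = 6084 + (-4715 + 17822) = 6084 + 13107 = 19191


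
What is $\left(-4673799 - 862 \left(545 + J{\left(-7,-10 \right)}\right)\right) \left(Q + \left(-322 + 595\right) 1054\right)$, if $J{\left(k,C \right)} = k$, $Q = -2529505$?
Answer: $11517180709465$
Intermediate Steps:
$\left(-4673799 - 862 \left(545 + J{\left(-7,-10 \right)}\right)\right) \left(Q + \left(-322 + 595\right) 1054\right) = \left(-4673799 - 862 \left(545 - 7\right)\right) \left(-2529505 + \left(-322 + 595\right) 1054\right) = \left(-4673799 - 463756\right) \left(-2529505 + 273 \cdot 1054\right) = \left(-4673799 - 463756\right) \left(-2529505 + 287742\right) = \left(-5137555\right) \left(-2241763\right) = 11517180709465$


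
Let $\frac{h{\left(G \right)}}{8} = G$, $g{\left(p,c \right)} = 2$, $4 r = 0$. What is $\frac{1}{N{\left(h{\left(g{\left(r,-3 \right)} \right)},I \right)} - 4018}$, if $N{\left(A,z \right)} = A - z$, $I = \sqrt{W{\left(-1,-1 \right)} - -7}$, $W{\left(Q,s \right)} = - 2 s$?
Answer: $- \frac{1}{4005} \approx -0.00024969$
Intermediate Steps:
$r = 0$ ($r = \frac{1}{4} \cdot 0 = 0$)
$I = 3$ ($I = \sqrt{\left(-2\right) \left(-1\right) - -7} = \sqrt{2 + \left(-13 + 20\right)} = \sqrt{2 + 7} = \sqrt{9} = 3$)
$h{\left(G \right)} = 8 G$
$\frac{1}{N{\left(h{\left(g{\left(r,-3 \right)} \right)},I \right)} - 4018} = \frac{1}{\left(8 \cdot 2 - 3\right) - 4018} = \frac{1}{\left(16 - 3\right) - 4018} = \frac{1}{13 - 4018} = \frac{1}{-4005} = - \frac{1}{4005}$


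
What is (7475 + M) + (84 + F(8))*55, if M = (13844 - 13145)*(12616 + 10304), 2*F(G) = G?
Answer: 16033395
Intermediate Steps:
F(G) = G/2
M = 16021080 (M = 699*22920 = 16021080)
(7475 + M) + (84 + F(8))*55 = (7475 + 16021080) + (84 + (½)*8)*55 = 16028555 + (84 + 4)*55 = 16028555 + 88*55 = 16028555 + 4840 = 16033395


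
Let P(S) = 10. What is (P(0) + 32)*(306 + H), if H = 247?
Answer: 23226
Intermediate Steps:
(P(0) + 32)*(306 + H) = (10 + 32)*(306 + 247) = 42*553 = 23226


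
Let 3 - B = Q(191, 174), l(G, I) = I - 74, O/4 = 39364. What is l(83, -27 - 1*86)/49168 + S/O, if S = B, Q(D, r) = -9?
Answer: -1803391/483862288 ≈ -0.0037271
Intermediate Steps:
O = 157456 (O = 4*39364 = 157456)
l(G, I) = -74 + I
B = 12 (B = 3 - 1*(-9) = 3 + 9 = 12)
S = 12
l(83, -27 - 1*86)/49168 + S/O = (-74 + (-27 - 1*86))/49168 + 12/157456 = (-74 + (-27 - 86))*(1/49168) + 12*(1/157456) = (-74 - 113)*(1/49168) + 3/39364 = -187*1/49168 + 3/39364 = -187/49168 + 3/39364 = -1803391/483862288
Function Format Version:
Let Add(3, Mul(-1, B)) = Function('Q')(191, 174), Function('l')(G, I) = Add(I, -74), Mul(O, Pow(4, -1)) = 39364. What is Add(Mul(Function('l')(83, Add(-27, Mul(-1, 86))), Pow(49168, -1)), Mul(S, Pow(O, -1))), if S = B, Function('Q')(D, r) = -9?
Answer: Rational(-1803391, 483862288) ≈ -0.0037271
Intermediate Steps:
O = 157456 (O = Mul(4, 39364) = 157456)
Function('l')(G, I) = Add(-74, I)
B = 12 (B = Add(3, Mul(-1, -9)) = Add(3, 9) = 12)
S = 12
Add(Mul(Function('l')(83, Add(-27, Mul(-1, 86))), Pow(49168, -1)), Mul(S, Pow(O, -1))) = Add(Mul(Add(-74, Add(-27, Mul(-1, 86))), Pow(49168, -1)), Mul(12, Pow(157456, -1))) = Add(Mul(Add(-74, Add(-27, -86)), Rational(1, 49168)), Mul(12, Rational(1, 157456))) = Add(Mul(Add(-74, -113), Rational(1, 49168)), Rational(3, 39364)) = Add(Mul(-187, Rational(1, 49168)), Rational(3, 39364)) = Add(Rational(-187, 49168), Rational(3, 39364)) = Rational(-1803391, 483862288)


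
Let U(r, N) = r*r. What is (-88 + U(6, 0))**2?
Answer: 2704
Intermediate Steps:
U(r, N) = r**2
(-88 + U(6, 0))**2 = (-88 + 6**2)**2 = (-88 + 36)**2 = (-52)**2 = 2704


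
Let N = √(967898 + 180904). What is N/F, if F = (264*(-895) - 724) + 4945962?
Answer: √1148802/4708958 ≈ 0.00022761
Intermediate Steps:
N = √1148802 ≈ 1071.8
F = 4708958 (F = (-236280 - 724) + 4945962 = -237004 + 4945962 = 4708958)
N/F = √1148802/4708958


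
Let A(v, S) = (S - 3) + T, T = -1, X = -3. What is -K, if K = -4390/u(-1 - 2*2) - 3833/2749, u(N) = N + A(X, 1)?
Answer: -6018723/10996 ≈ -547.36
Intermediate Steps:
A(v, S) = -4 + S (A(v, S) = (S - 3) - 1 = (-3 + S) - 1 = -4 + S)
u(N) = -3 + N (u(N) = N + (-4 + 1) = N - 3 = -3 + N)
K = 6018723/10996 (K = -4390/(-3 + (-1 - 2*2)) - 3833/2749 = -4390/(-3 + (-1 - 4)) - 3833*1/2749 = -4390/(-3 - 5) - 3833/2749 = -4390/(-8) - 3833/2749 = -4390*(-⅛) - 3833/2749 = 2195/4 - 3833/2749 = 6018723/10996 ≈ 547.36)
-K = -1*6018723/10996 = -6018723/10996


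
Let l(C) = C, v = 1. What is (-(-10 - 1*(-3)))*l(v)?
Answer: 7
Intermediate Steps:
(-(-10 - 1*(-3)))*l(v) = -(-10 - 1*(-3))*1 = -(-10 + 3)*1 = -1*(-7)*1 = 7*1 = 7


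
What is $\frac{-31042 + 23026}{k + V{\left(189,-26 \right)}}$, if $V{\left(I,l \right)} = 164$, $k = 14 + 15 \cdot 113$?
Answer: $- \frac{8016}{1873} \approx -4.2798$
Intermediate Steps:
$k = 1709$ ($k = 14 + 1695 = 1709$)
$\frac{-31042 + 23026}{k + V{\left(189,-26 \right)}} = \frac{-31042 + 23026}{1709 + 164} = - \frac{8016}{1873}$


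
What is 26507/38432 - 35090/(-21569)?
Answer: 1920308363/828939808 ≈ 2.3166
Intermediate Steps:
26507/38432 - 35090/(-21569) = 26507*(1/38432) - 35090*(-1/21569) = 26507/38432 + 35090/21569 = 1920308363/828939808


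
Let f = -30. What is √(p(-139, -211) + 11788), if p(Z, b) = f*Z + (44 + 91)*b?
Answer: I*√12527 ≈ 111.92*I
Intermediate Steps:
p(Z, b) = -30*Z + 135*b (p(Z, b) = -30*Z + (44 + 91)*b = -30*Z + 135*b)
√(p(-139, -211) + 11788) = √((-30*(-139) + 135*(-211)) + 11788) = √((4170 - 28485) + 11788) = √(-24315 + 11788) = √(-12527) = I*√12527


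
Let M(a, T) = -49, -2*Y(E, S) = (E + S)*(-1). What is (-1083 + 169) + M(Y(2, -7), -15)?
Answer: -963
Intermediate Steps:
Y(E, S) = E/2 + S/2 (Y(E, S) = -(E + S)*(-1)/2 = -(-E - S)/2 = E/2 + S/2)
(-1083 + 169) + M(Y(2, -7), -15) = (-1083 + 169) - 49 = -914 - 49 = -963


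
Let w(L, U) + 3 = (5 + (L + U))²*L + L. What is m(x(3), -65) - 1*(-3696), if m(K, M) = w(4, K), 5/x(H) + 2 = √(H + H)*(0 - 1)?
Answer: 4631 - 280*√6 ≈ 3945.1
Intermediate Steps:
w(L, U) = -3 + L + L*(5 + L + U)² (w(L, U) = -3 + ((5 + (L + U))²*L + L) = -3 + ((5 + L + U)²*L + L) = -3 + (L*(5 + L + U)² + L) = -3 + (L + L*(5 + L + U)²) = -3 + L + L*(5 + L + U)²)
x(H) = 5/(-2 - √2*√H) (x(H) = 5/(-2 + √(H + H)*(0 - 1)) = 5/(-2 + √(2*H)*(-1)) = 5/(-2 + (√2*√H)*(-1)) = 5/(-2 - √2*√H))
m(K, M) = 1 + 4*(9 + K)² (m(K, M) = -3 + 4 + 4*(5 + 4 + K)² = -3 + 4 + 4*(9 + K)² = 1 + 4*(9 + K)²)
m(x(3), -65) - 1*(-3696) = (1 + 4*(9 - 5/(2 + √2*√3))²) - 1*(-3696) = (1 + 4*(9 - 5/(2 + √6))²) + 3696 = 3697 + 4*(9 - 5/(2 + √6))²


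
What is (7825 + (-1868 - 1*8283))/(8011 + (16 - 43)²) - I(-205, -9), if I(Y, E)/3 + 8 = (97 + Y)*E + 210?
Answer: -15392303/4370 ≈ -3522.3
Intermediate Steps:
I(Y, E) = 606 + 3*E*(97 + Y) (I(Y, E) = -24 + 3*((97 + Y)*E + 210) = -24 + 3*(E*(97 + Y) + 210) = -24 + 3*(210 + E*(97 + Y)) = -24 + (630 + 3*E*(97 + Y)) = 606 + 3*E*(97 + Y))
(7825 + (-1868 - 1*8283))/(8011 + (16 - 43)²) - I(-205, -9) = (7825 + (-1868 - 1*8283))/(8011 + (16 - 43)²) - (606 + 291*(-9) + 3*(-9)*(-205)) = (7825 + (-1868 - 8283))/(8011 + (-27)²) - (606 - 2619 + 5535) = (7825 - 10151)/(8011 + 729) - 1*3522 = -2326/8740 - 3522 = -2326*1/8740 - 3522 = -1163/4370 - 3522 = -15392303/4370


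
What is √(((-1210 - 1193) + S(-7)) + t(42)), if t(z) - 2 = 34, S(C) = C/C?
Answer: 13*I*√14 ≈ 48.642*I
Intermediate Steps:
S(C) = 1
t(z) = 36 (t(z) = 2 + 34 = 36)
√(((-1210 - 1193) + S(-7)) + t(42)) = √(((-1210 - 1193) + 1) + 36) = √((-2403 + 1) + 36) = √(-2402 + 36) = √(-2366) = 13*I*√14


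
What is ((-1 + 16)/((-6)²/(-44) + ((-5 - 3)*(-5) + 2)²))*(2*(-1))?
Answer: -22/1293 ≈ -0.017015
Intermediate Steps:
((-1 + 16)/((-6)²/(-44) + ((-5 - 3)*(-5) + 2)²))*(2*(-1)) = (15/(36*(-1/44) + (-8*(-5) + 2)²))*(-2) = (15/(-9/11 + (40 + 2)²))*(-2) = (15/(-9/11 + 42²))*(-2) = (15/(-9/11 + 1764))*(-2) = (15/(19395/11))*(-2) = (15*(11/19395))*(-2) = (11/1293)*(-2) = -22/1293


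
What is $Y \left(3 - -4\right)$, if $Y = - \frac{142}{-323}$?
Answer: $\frac{994}{323} \approx 3.0774$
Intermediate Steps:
$Y = \frac{142}{323}$ ($Y = \left(-142\right) \left(- \frac{1}{323}\right) = \frac{142}{323} \approx 0.43963$)
$Y \left(3 - -4\right) = \frac{142 \left(3 - -4\right)}{323} = \frac{142 \left(3 + 4\right)}{323} = \frac{142}{323} \cdot 7 = \frac{994}{323}$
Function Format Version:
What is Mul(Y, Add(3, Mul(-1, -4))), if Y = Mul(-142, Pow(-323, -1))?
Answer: Rational(994, 323) ≈ 3.0774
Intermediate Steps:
Y = Rational(142, 323) (Y = Mul(-142, Rational(-1, 323)) = Rational(142, 323) ≈ 0.43963)
Mul(Y, Add(3, Mul(-1, -4))) = Mul(Rational(142, 323), Add(3, Mul(-1, -4))) = Mul(Rational(142, 323), Add(3, 4)) = Mul(Rational(142, 323), 7) = Rational(994, 323)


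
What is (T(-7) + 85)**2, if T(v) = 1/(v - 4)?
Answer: 872356/121 ≈ 7209.6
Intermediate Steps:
T(v) = 1/(-4 + v)
(T(-7) + 85)**2 = (1/(-4 - 7) + 85)**2 = (1/(-11) + 85)**2 = (-1/11 + 85)**2 = (934/11)**2 = 872356/121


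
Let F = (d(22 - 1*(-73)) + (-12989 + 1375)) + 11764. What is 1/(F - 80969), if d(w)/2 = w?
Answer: -1/80629 ≈ -1.2402e-5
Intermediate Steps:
d(w) = 2*w
F = 340 (F = (2*(22 - 1*(-73)) + (-12989 + 1375)) + 11764 = (2*(22 + 73) - 11614) + 11764 = (2*95 - 11614) + 11764 = (190 - 11614) + 11764 = -11424 + 11764 = 340)
1/(F - 80969) = 1/(340 - 80969) = 1/(-80629) = -1/80629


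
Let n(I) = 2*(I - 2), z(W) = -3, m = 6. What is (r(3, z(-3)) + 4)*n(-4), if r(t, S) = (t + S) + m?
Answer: -120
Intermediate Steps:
r(t, S) = 6 + S + t (r(t, S) = (t + S) + 6 = (S + t) + 6 = 6 + S + t)
n(I) = -4 + 2*I (n(I) = 2*(-2 + I) = -4 + 2*I)
(r(3, z(-3)) + 4)*n(-4) = ((6 - 3 + 3) + 4)*(-4 + 2*(-4)) = (6 + 4)*(-4 - 8) = 10*(-12) = -120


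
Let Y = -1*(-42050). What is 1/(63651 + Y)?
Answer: 1/105701 ≈ 9.4607e-6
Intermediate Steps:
Y = 42050
1/(63651 + Y) = 1/(63651 + 42050) = 1/105701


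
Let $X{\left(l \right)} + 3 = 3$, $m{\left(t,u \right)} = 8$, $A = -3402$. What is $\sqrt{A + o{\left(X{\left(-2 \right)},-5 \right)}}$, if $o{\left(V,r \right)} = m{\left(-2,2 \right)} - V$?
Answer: $i \sqrt{3394} \approx 58.258 i$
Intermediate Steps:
$X{\left(l \right)} = 0$ ($X{\left(l \right)} = -3 + 3 = 0$)
$o{\left(V,r \right)} = 8 - V$
$\sqrt{A + o{\left(X{\left(-2 \right)},-5 \right)}} = \sqrt{-3402 + \left(8 - 0\right)} = \sqrt{-3402 + \left(8 + 0\right)} = \sqrt{-3402 + 8} = \sqrt{-3394} = i \sqrt{3394}$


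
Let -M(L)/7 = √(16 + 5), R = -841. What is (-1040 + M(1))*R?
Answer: 874640 + 5887*√21 ≈ 9.0162e+5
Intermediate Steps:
M(L) = -7*√21 (M(L) = -7*√(16 + 5) = -7*√21)
(-1040 + M(1))*R = (-1040 - 7*√21)*(-841) = 874640 + 5887*√21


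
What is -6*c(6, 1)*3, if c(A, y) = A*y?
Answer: -108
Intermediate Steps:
-6*c(6, 1)*3 = -36*3 = -108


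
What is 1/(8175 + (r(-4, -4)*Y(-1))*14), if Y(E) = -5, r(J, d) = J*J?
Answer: 1/7055 ≈ 0.00014174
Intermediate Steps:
r(J, d) = J²
1/(8175 + (r(-4, -4)*Y(-1))*14) = 1/(8175 + ((-4)²*(-5))*14) = 1/(8175 + (16*(-5))*14) = 1/(8175 - 80*14) = 1/(8175 - 1120) = 1/7055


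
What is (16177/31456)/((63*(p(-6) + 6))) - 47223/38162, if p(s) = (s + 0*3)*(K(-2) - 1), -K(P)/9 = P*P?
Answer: -1524024205697/1231634892672 ≈ -1.2374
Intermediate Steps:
K(P) = -9*P² (K(P) = -9*P*P = -9*P²)
p(s) = -37*s (p(s) = (s + 0*3)*(-9*(-2)² - 1) = (s + 0)*(-9*4 - 1) = s*(-36 - 1) = s*(-37) = -37*s)
(16177/31456)/((63*(p(-6) + 6))) - 47223/38162 = (16177/31456)/((63*(-37*(-6) + 6))) - 47223/38162 = (16177*(1/31456))/((63*(222 + 6))) - 47223*1/38162 = 16177/(31456*((63*228))) - 47223/38162 = (16177/31456)/14364 - 47223/38162 = (16177/31456)*(1/14364) - 47223/38162 = 2311/64547712 - 47223/38162 = -1524024205697/1231634892672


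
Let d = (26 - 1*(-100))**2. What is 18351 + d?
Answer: 34227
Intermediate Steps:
d = 15876 (d = (26 + 100)**2 = 126**2 = 15876)
18351 + d = 18351 + 15876 = 34227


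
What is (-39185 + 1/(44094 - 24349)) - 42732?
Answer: -1617451164/19745 ≈ -81917.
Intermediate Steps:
(-39185 + 1/(44094 - 24349)) - 42732 = (-39185 + 1/19745) - 42732 = -773707824/19745 - 42732 = -1617451164/19745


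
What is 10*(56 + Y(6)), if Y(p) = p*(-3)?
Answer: 380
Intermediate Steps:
Y(p) = -3*p
10*(56 + Y(6)) = 10*(56 - 3*6) = 10*(56 - 18) = 10*38 = 380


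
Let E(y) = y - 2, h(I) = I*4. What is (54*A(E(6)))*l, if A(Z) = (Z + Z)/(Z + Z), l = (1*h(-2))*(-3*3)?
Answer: 3888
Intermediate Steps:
h(I) = 4*I
E(y) = -2 + y
l = 72 (l = (1*(4*(-2)))*(-3*3) = (1*(-8))*(-9) = -8*(-9) = 72)
A(Z) = 1 (A(Z) = (2*Z)/((2*Z)) = (2*Z)*(1/(2*Z)) = 1)
(54*A(E(6)))*l = (54*1)*72 = 54*72 = 3888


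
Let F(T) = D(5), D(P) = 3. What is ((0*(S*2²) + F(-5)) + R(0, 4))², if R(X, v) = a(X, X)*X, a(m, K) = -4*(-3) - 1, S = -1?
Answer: 9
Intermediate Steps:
a(m, K) = 11 (a(m, K) = 12 - 1 = 11)
F(T) = 3
R(X, v) = 11*X
((0*(S*2²) + F(-5)) + R(0, 4))² = ((0*(-1*2²) + 3) + 11*0)² = ((0*(-1*4) + 3) + 0)² = ((0*(-4) + 3) + 0)² = ((0 + 3) + 0)² = (3 + 0)² = 3² = 9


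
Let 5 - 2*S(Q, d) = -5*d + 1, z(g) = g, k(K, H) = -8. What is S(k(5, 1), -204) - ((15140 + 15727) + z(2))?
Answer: -31377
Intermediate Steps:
S(Q, d) = 2 + 5*d/2 (S(Q, d) = 5/2 - (-5*d + 1)/2 = 5/2 - (1 - 5*d)/2 = 5/2 + (-1/2 + 5*d/2) = 2 + 5*d/2)
S(k(5, 1), -204) - ((15140 + 15727) + z(2)) = (2 + (5/2)*(-204)) - ((15140 + 15727) + 2) = (2 - 510) - (30867 + 2) = -508 - 1*30869 = -508 - 30869 = -31377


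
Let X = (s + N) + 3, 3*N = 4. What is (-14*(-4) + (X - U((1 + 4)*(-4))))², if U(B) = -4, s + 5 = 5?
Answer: 37249/9 ≈ 4138.8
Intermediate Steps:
s = 0 (s = -5 + 5 = 0)
N = 4/3 (N = (⅓)*4 = 4/3 ≈ 1.3333)
X = 13/3 (X = (0 + 4/3) + 3 = 4/3 + 3 = 13/3 ≈ 4.3333)
(-14*(-4) + (X - U((1 + 4)*(-4))))² = (-14*(-4) + (13/3 - 1*(-4)))² = (56 + (13/3 + 4))² = (56 + 25/3)² = (193/3)² = 37249/9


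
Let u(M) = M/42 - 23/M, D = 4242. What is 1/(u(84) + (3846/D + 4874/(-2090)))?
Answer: 1266540/380951 ≈ 3.3247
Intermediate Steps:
u(M) = -23/M + M/42 (u(M) = M*(1/42) - 23/M = M/42 - 23/M = -23/M + M/42)
1/(u(84) + (3846/D + 4874/(-2090))) = 1/((-23/84 + (1/42)*84) + (3846/4242 + 4874/(-2090))) = 1/((-23*1/84 + 2) + (3846*(1/4242) + 4874*(-1/2090))) = 1/((-23/84 + 2) + (641/707 - 2437/1045)) = 1/(145/84 - 1053114/738815) = 1/(380951/1266540) = 1266540/380951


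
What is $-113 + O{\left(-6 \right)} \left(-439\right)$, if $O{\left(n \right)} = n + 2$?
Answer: $1643$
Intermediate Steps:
$O{\left(n \right)} = 2 + n$
$-113 + O{\left(-6 \right)} \left(-439\right) = -113 + \left(2 - 6\right) \left(-439\right) = -113 - -1756 = -113 + 1756 = 1643$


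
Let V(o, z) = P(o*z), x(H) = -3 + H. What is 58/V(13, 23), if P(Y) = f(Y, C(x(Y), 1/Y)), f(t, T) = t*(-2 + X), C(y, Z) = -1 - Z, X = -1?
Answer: -58/897 ≈ -0.064660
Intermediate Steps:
f(t, T) = -3*t (f(t, T) = t*(-2 - 1) = t*(-3) = -3*t)
P(Y) = -3*Y
V(o, z) = -3*o*z
58/V(13, 23) = 58/((-3*13*23)) = 58/(-897) = 58*(-1/897) = -58/897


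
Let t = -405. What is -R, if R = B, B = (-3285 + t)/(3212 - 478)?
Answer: 1845/1367 ≈ 1.3497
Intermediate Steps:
B = -1845/1367 (B = (-3285 - 405)/(3212 - 478) = -3690/2734 = -3690*1/2734 = -1845/1367 ≈ -1.3497)
R = -1845/1367 ≈ -1.3497
-R = -1*(-1845/1367) = 1845/1367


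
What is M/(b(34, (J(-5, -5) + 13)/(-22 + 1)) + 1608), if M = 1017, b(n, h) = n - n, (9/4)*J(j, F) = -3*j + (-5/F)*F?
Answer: 339/536 ≈ 0.63246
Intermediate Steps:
J(j, F) = -20/9 - 4*j/3 (J(j, F) = 4*(-3*j + (-5/F)*F)/9 = 4*(-3*j - 5)/9 = 4*(-5 - 3*j)/9 = -20/9 - 4*j/3)
b(n, h) = 0
M/(b(34, (J(-5, -5) + 13)/(-22 + 1)) + 1608) = 1017/(0 + 1608) = 1017/1608 = 1017*(1/1608) = 339/536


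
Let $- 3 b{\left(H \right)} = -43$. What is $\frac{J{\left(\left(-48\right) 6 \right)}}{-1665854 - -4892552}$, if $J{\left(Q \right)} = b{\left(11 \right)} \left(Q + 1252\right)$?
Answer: $\frac{20726}{4840047} \approx 0.0042822$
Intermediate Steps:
$b{\left(H \right)} = \frac{43}{3}$ ($b{\left(H \right)} = \left(- \frac{1}{3}\right) \left(-43\right) = \frac{43}{3}$)
$J{\left(Q \right)} = \frac{53836}{3} + \frac{43 Q}{3}$ ($J{\left(Q \right)} = \frac{43 \left(Q + 1252\right)}{3} = \frac{43 \left(1252 + Q\right)}{3} = \frac{53836}{3} + \frac{43 Q}{3}$)
$\frac{J{\left(\left(-48\right) 6 \right)}}{-1665854 - -4892552} = \frac{\frac{53836}{3} + \frac{43 \left(\left(-48\right) 6\right)}{3}}{-1665854 - -4892552} = \frac{\frac{53836}{3} + \frac{43}{3} \left(-288\right)}{-1665854 + 4892552} = \frac{\frac{53836}{3} - 4128}{3226698} = \frac{41452}{3} \cdot \frac{1}{3226698} = \frac{20726}{4840047}$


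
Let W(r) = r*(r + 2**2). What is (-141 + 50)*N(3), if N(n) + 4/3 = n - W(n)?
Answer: 5278/3 ≈ 1759.3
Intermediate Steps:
W(r) = r*(4 + r) (W(r) = r*(r + 4) = r*(4 + r))
N(n) = -4/3 + n - n*(4 + n) (N(n) = -4/3 + (n - n*(4 + n)) = -4/3 + n - n*(4 + n))
(-141 + 50)*N(3) = (-141 + 50)*(-4/3 + 3 - 1*3*(4 + 3)) = -91*(-4/3 + 3 - 1*3*7) = -91*(-4/3 + 3 - 21) = -91*(-58/3) = 5278/3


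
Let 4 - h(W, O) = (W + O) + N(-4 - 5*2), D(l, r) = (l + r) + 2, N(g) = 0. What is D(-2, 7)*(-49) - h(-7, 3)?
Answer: -351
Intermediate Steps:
D(l, r) = 2 + l + r
h(W, O) = 4 - O - W (h(W, O) = 4 - ((W + O) + 0) = 4 - ((O + W) + 0) = 4 - (O + W) = 4 + (-O - W) = 4 - O - W)
D(-2, 7)*(-49) - h(-7, 3) = (2 - 2 + 7)*(-49) - (4 - 1*3 - 1*(-7)) = 7*(-49) - (4 - 3 + 7) = -343 - 1*8 = -343 - 8 = -351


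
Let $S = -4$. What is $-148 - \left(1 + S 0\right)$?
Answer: $-149$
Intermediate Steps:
$-148 - \left(1 + S 0\right) = -148 - \left(1 - 0\right) = -148 - \left(1 + 0\right) = -148 - 1 = -149$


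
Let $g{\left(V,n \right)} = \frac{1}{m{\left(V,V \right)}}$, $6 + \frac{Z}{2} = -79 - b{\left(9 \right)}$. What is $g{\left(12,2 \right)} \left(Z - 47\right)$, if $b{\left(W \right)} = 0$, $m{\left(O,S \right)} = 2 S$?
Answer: $- \frac{217}{24} \approx -9.0417$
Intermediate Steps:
$Z = -170$ ($Z = -12 + 2 \left(-79 - 0\right) = -12 + 2 \left(-79 + 0\right) = -12 + 2 \left(-79\right) = -12 - 158 = -170$)
$g{\left(V,n \right)} = \frac{1}{2 V}$
$g{\left(12,2 \right)} \left(Z - 47\right) = \frac{1}{2 \cdot 12} \left(-170 - 47\right) = \frac{1}{2} \cdot \frac{1}{12} \left(-217\right) = \frac{1}{24} \left(-217\right) = - \frac{217}{24}$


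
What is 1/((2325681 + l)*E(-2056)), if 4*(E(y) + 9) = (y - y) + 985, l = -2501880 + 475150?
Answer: 4/283704499 ≈ 1.4099e-8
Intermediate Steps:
l = -2026730
E(y) = 949/4 (E(y) = -9 + ((y - y) + 985)/4 = -9 + (0 + 985)/4 = -9 + (1/4)*985 = -9 + 985/4 = 949/4)
1/((2325681 + l)*E(-2056)) = 1/((2325681 - 2026730)*(949/4)) = (4/949)/298951 = (1/298951)*(4/949) = 4/283704499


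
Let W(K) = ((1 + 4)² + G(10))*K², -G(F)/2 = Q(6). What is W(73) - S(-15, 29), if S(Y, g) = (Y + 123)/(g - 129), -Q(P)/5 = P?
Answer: 11324152/25 ≈ 4.5297e+5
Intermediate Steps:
Q(P) = -5*P
G(F) = 60 (G(F) = -(-10)*6 = -2*(-30) = 60)
S(Y, g) = (123 + Y)/(-129 + g)
W(K) = 85*K² (W(K) = ((1 + 4)² + 60)*K² = (5² + 60)*K² = (25 + 60)*K² = 85*K²)
W(73) - S(-15, 29) = 85*73² - (123 - 15)/(-129 + 29) = 85*5329 - 108/(-100) = 452965 - (-1)*108/100 = 452965 - 1*(-27/25) = 452965 + 27/25 = 11324152/25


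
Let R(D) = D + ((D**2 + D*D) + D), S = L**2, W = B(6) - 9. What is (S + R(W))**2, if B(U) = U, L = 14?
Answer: 43264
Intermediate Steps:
W = -3 (W = 6 - 9 = -3)
S = 196 (S = 14**2 = 196)
R(D) = 2*D + 2*D**2 (R(D) = D + ((D**2 + D**2) + D) = D + (2*D**2 + D) = D + (D + 2*D**2) = 2*D + 2*D**2)
(S + R(W))**2 = (196 + 2*(-3)*(1 - 3))**2 = (196 + 2*(-3)*(-2))**2 = (196 + 12)**2 = 208**2 = 43264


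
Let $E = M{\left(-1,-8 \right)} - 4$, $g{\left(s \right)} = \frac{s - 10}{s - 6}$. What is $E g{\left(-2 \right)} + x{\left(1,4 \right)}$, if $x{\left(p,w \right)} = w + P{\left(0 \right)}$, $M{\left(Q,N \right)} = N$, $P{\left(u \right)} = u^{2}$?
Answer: $-14$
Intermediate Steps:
$g{\left(s \right)} = \frac{-10 + s}{-6 + s}$
$x{\left(p,w \right)} = w$ ($x{\left(p,w \right)} = w + 0^{2} = w + 0 = w$)
$E = -12$ ($E = -8 - 4 = -12$)
$E g{\left(-2 \right)} + x{\left(1,4 \right)} = - 12 \frac{-10 - 2}{-6 - 2} + 4 = - 12 \frac{1}{-8} \left(-12\right) + 4 = - 12 \left(\left(- \frac{1}{8}\right) \left(-12\right)\right) + 4 = \left(-12\right) \frac{3}{2} + 4 = -18 + 4 = -14$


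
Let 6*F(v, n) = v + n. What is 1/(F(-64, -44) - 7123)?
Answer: -1/7141 ≈ -0.00014004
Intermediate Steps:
F(v, n) = n/6 + v/6 (F(v, n) = (v + n)/6 = (n + v)/6 = n/6 + v/6)
1/(F(-64, -44) - 7123) = 1/(((⅙)*(-44) + (⅙)*(-64)) - 7123) = 1/((-22/3 - 32/3) - 7123) = 1/(-18 - 7123) = 1/(-7141) = -1/7141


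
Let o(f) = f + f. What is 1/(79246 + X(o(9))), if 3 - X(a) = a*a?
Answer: 1/78925 ≈ 1.2670e-5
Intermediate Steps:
o(f) = 2*f
X(a) = 3 - a² (X(a) = 3 - a*a = 3 - a²)
1/(79246 + X(o(9))) = 1/(79246 + (3 - (2*9)²)) = 1/(79246 + (3 - 1*18²)) = 1/(79246 + (3 - 1*324)) = 1/(79246 + (3 - 324)) = 1/(79246 - 321) = 1/78925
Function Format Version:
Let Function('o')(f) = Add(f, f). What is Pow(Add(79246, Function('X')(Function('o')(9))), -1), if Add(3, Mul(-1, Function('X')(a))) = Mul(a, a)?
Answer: Rational(1, 78925) ≈ 1.2670e-5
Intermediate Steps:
Function('o')(f) = Mul(2, f)
Function('X')(a) = Add(3, Mul(-1, Pow(a, 2))) (Function('X')(a) = Add(3, Mul(-1, Mul(a, a))) = Add(3, Mul(-1, Pow(a, 2))))
Pow(Add(79246, Function('X')(Function('o')(9))), -1) = Pow(Add(79246, Add(3, Mul(-1, Pow(Mul(2, 9), 2)))), -1) = Pow(Add(79246, Add(3, Mul(-1, Pow(18, 2)))), -1) = Pow(Add(79246, Add(3, Mul(-1, 324))), -1) = Pow(Add(79246, Add(3, -324)), -1) = Pow(Add(79246, -321), -1) = Pow(78925, -1) = Rational(1, 78925)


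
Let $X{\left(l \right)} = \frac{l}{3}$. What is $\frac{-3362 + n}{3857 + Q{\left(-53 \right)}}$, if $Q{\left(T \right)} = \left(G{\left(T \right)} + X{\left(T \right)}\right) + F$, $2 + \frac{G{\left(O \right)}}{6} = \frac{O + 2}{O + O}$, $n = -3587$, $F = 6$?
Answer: $- \frac{1104891}{609959} \approx -1.8114$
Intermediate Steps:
$X{\left(l \right)} = \frac{l}{3}$ ($X{\left(l \right)} = l \frac{1}{3} = \frac{l}{3}$)
$G{\left(O \right)} = -12 + \frac{3 \left(2 + O\right)}{O}$ ($G{\left(O \right)} = -12 + 6 \frac{O + 2}{O + O} = -12 + 6 \frac{2 + O}{2 O} = -12 + \frac{3 \left(2 + O\right)}{O}$)
$Q{\left(T \right)} = -3 + \frac{6}{T} + \frac{T}{3}$ ($Q{\left(T \right)} = \left(\left(-9 + \frac{6}{T}\right) + \frac{T}{3}\right) + 6 = \left(-9 + \frac{6}{T} + \frac{T}{3}\right) + 6 = -3 + \frac{6}{T} + \frac{T}{3}$)
$\frac{-3362 + n}{3857 + Q{\left(-53 \right)}} = \frac{-3362 - 3587}{3857 + \left(-3 + \frac{6}{-53} + \frac{1}{3} \left(-53\right)\right)} = - \frac{6949}{3857 - \frac{3304}{159}} = - \frac{6949}{\frac{609959}{159}} = \left(-6949\right) \frac{159}{609959} = - \frac{1104891}{609959}$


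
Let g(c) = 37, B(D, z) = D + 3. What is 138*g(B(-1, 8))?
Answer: 5106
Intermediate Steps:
B(D, z) = 3 + D
138*g(B(-1, 8)) = 138*37 = 5106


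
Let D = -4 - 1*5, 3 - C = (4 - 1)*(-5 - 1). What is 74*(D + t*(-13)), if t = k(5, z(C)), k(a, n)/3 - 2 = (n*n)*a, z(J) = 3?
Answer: -136308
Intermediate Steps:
C = 21 (C = 3 - (4 - 1)*(-5 - 1) = 3 - 3*(-6) = 3 - 1*(-18) = 3 + 18 = 21)
D = -9 (D = -4 - 5 = -9)
k(a, n) = 6 + 3*a*n**2 (k(a, n) = 6 + 3*((n*n)*a) = 6 + 3*(n**2*a) = 6 + 3*(a*n**2) = 6 + 3*a*n**2)
t = 141 (t = 6 + 3*5*3**2 = 6 + 3*5*9 = 6 + 135 = 141)
74*(D + t*(-13)) = 74*(-9 + 141*(-13)) = 74*(-9 - 1833) = 74*(-1842) = -136308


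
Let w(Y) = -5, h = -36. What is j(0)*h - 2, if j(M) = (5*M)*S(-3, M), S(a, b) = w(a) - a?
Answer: -2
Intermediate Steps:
S(a, b) = -5 - a
j(M) = -10*M (j(M) = (5*M)*(-5 - 1*(-3)) = (5*M)*(-5 + 3) = (5*M)*(-2) = -10*M)
j(0)*h - 2 = -10*0*(-36) - 2 = 0*(-36) - 2 = 0 - 2 = -2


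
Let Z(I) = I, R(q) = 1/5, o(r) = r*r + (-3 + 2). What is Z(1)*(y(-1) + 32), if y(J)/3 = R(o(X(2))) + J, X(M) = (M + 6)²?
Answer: 148/5 ≈ 29.600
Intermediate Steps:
X(M) = (6 + M)²
o(r) = -1 + r² (o(r) = r² - 1 = -1 + r²)
R(q) = ⅕
y(J) = ⅗ + 3*J (y(J) = 3*(⅕ + J) = ⅗ + 3*J)
Z(1)*(y(-1) + 32) = 1*((⅗ + 3*(-1)) + 32) = 1*((⅗ - 3) + 32) = 1*(-12/5 + 32) = 1*(148/5) = 148/5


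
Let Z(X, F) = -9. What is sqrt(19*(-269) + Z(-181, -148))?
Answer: 32*I*sqrt(5) ≈ 71.554*I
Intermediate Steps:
sqrt(19*(-269) + Z(-181, -148)) = sqrt(19*(-269) - 9) = sqrt(-5111 - 9) = sqrt(-5120) = 32*I*sqrt(5)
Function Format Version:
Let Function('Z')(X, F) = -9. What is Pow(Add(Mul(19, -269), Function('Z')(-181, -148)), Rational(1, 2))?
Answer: Mul(32, I, Pow(5, Rational(1, 2))) ≈ Mul(71.554, I)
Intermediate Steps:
Pow(Add(Mul(19, -269), Function('Z')(-181, -148)), Rational(1, 2)) = Pow(Add(Mul(19, -269), -9), Rational(1, 2)) = Pow(Add(-5111, -9), Rational(1, 2)) = Pow(-5120, Rational(1, 2)) = Mul(32, I, Pow(5, Rational(1, 2)))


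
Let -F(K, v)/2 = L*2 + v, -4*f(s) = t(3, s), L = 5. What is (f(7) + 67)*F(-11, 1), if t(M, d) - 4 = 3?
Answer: -2871/2 ≈ -1435.5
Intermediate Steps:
t(M, d) = 7 (t(M, d) = 4 + 3 = 7)
f(s) = -7/4 (f(s) = -¼*7 = -7/4)
F(K, v) = -20 - 2*v (F(K, v) = -2*(5*2 + v) = -2*(10 + v) = -20 - 2*v)
(f(7) + 67)*F(-11, 1) = (-7/4 + 67)*(-20 - 2*1) = 261*(-20 - 2)/4 = (261/4)*(-22) = -2871/2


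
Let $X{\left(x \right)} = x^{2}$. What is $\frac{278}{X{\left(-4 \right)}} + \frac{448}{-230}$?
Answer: $\frac{14193}{920} \approx 15.427$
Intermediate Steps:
$\frac{278}{X{\left(-4 \right)}} + \frac{448}{-230} = \frac{278}{\left(-4\right)^{2}} + \frac{448}{-230} = \frac{278}{16} + 448 \left(- \frac{1}{230}\right) = 278 \cdot \frac{1}{16} - \frac{224}{115} = \frac{139}{8} - \frac{224}{115} = \frac{14193}{920}$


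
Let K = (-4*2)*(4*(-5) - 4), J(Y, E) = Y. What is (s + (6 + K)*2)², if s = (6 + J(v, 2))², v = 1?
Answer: 198025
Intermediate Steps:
s = 49 (s = (6 + 1)² = 7² = 49)
K = 192 (K = -8*(-20 - 4) = -8*(-24) = 192)
(s + (6 + K)*2)² = (49 + (6 + 192)*2)² = (49 + 198*2)² = (49 + 396)² = 445² = 198025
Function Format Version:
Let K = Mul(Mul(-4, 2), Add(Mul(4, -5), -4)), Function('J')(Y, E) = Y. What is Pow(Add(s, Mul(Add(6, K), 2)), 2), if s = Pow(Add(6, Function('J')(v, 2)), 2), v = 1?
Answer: 198025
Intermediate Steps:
s = 49 (s = Pow(Add(6, 1), 2) = Pow(7, 2) = 49)
K = 192 (K = Mul(-8, Add(-20, -4)) = Mul(-8, -24) = 192)
Pow(Add(s, Mul(Add(6, K), 2)), 2) = Pow(Add(49, Mul(Add(6, 192), 2)), 2) = Pow(Add(49, Mul(198, 2)), 2) = Pow(Add(49, 396), 2) = Pow(445, 2) = 198025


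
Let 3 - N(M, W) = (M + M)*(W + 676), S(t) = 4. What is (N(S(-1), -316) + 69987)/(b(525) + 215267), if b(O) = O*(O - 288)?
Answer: 33555/169846 ≈ 0.19756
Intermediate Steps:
N(M, W) = 3 - 2*M*(676 + W) (N(M, W) = 3 - (M + M)*(W + 676) = 3 - 2*M*(676 + W))
b(O) = O*(-288 + O)
(N(S(-1), -316) + 69987)/(b(525) + 215267) = ((3 - 1352*4 - 2*4*(-316)) + 69987)/(525*(-288 + 525) + 215267) = ((3 - 5408 + 2528) + 69987)/(525*237 + 215267) = (-2877 + 69987)/(124425 + 215267) = 67110/339692 = 67110*(1/339692) = 33555/169846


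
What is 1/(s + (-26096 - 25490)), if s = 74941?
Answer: 1/23355 ≈ 4.2817e-5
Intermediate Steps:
1/(s + (-26096 - 25490)) = 1/(74941 + (-26096 - 25490)) = 1/(74941 - 51586) = 1/23355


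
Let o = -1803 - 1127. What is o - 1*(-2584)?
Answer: -346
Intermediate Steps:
o = -2930
o - 1*(-2584) = -2930 - 1*(-2584) = -2930 + 2584 = -346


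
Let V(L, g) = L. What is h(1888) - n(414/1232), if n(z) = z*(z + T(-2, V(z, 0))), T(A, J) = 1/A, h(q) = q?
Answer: 716433835/379456 ≈ 1888.1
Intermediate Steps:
n(z) = z*(-½ + z) (n(z) = z*(z + 1/(-2)) = z*(z - ½) = z*(-½ + z))
h(1888) - n(414/1232) = 1888 - 414/1232*(-½ + 414/1232) = 1888 - 414*(1/1232)*(-½ + 414*(1/1232)) = 1888 - 207*(-½ + 207/616)/616 = 1888 - 207*(-101)/(616*616) = 1888 - 1*(-20907/379456) = 1888 + 20907/379456 = 716433835/379456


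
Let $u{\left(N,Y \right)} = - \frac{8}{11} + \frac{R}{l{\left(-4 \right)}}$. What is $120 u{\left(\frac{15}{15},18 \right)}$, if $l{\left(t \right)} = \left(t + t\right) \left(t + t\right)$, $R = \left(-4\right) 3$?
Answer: $- \frac{2415}{22} \approx -109.77$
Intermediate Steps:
$R = -12$
$l{\left(t \right)} = 4 t^{2}$ ($l{\left(t \right)} = 2 t 2 t = 4 t^{2}$)
$u{\left(N,Y \right)} = - \frac{161}{176}$ ($u{\left(N,Y \right)} = - \frac{8}{11} - \frac{12}{4 \left(-4\right)^{2}} = \left(-8\right) \frac{1}{11} - \frac{12}{4 \cdot 16} = - \frac{8}{11} - \frac{12}{64} = - \frac{8}{11} - \frac{3}{16} = - \frac{161}{176}$)
$120 u{\left(\frac{15}{15},18 \right)} = 120 \left(- \frac{161}{176}\right) = - \frac{2415}{22}$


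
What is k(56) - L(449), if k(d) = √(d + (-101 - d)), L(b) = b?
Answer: -449 + I*√101 ≈ -449.0 + 10.05*I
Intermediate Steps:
k(d) = I*√101 (k(d) = √(-101) = I*√101)
k(56) - L(449) = I*√101 - 1*449 = I*√101 - 449 = -449 + I*√101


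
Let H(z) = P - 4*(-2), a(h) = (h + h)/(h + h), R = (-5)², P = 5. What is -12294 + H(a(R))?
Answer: -12281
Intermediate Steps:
R = 25
a(h) = 1 (a(h) = (2*h)/((2*h)) = (2*h)*(1/(2*h)) = 1)
H(z) = 13 (H(z) = 5 - 4*(-2) = 5 + 8 = 13)
-12294 + H(a(R)) = -12294 + 13 = -12281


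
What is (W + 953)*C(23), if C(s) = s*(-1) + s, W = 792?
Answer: 0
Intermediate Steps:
C(s) = 0 (C(s) = -s + s = 0)
(W + 953)*C(23) = (792 + 953)*0 = 1745*0 = 0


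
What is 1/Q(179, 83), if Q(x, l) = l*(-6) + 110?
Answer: -1/388 ≈ -0.0025773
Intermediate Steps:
Q(x, l) = 110 - 6*l (Q(x, l) = -6*l + 110 = 110 - 6*l)
1/Q(179, 83) = 1/(110 - 6*83) = 1/(110 - 498) = 1/(-388) = -1/388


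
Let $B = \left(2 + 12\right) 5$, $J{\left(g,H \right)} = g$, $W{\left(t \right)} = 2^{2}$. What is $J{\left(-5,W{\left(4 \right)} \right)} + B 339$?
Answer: $23725$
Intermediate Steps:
$W{\left(t \right)} = 4$
$B = 70$ ($B = 14 \cdot 5 = 70$)
$J{\left(-5,W{\left(4 \right)} \right)} + B 339 = -5 + 70 \cdot 339 = -5 + 23730 = 23725$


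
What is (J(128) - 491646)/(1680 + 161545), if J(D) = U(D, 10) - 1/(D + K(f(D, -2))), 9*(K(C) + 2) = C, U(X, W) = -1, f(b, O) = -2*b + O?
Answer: -143560927/47661700 ≈ -3.0121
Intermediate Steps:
f(b, O) = O - 2*b
K(C) = -2 + C/9
J(D) = -1 - 1/(-20/9 + 7*D/9) (J(D) = -1 - 1/(D + (-2 + (-2 - 2*D)/9)) = -1 - 1/(D + (-2 + (-2/9 - 2*D/9))) = -1 - 1/(D + (-20/9 - 2*D/9)) = -1 - 1/(-20/9 + 7*D/9))
(J(128) - 491646)/(1680 + 161545) = ((-11 + 7*128)/(20 - 7*128) - 491646)/(1680 + 161545) = ((-11 + 896)/(20 - 896) - 491646)/163225 = (885/(-876) - 491646)*(1/163225) = (-1/876*885 - 491646)*(1/163225) = (-295/292 - 491646)*(1/163225) = -143560927/292*1/163225 = -143560927/47661700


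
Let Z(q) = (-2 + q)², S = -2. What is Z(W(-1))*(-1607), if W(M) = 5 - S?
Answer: -40175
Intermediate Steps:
W(M) = 7 (W(M) = 5 - 1*(-2) = 5 + 2 = 7)
Z(W(-1))*(-1607) = (-2 + 7)²*(-1607) = 5²*(-1607) = 25*(-1607) = -40175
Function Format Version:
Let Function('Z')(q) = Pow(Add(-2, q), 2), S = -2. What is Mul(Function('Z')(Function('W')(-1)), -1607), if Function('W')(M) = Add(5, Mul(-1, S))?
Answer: -40175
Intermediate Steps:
Function('W')(M) = 7 (Function('W')(M) = Add(5, Mul(-1, -2)) = Add(5, 2) = 7)
Mul(Function('Z')(Function('W')(-1)), -1607) = Mul(Pow(Add(-2, 7), 2), -1607) = Mul(Pow(5, 2), -1607) = Mul(25, -1607) = -40175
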